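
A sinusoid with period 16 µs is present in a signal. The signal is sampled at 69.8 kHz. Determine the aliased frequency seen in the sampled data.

T = 16 µs → f = 1/T = 62.5 kHz.
62.5 kHz > fs/2 = 34.9 kHz, folds to fs − 62.5 kHz = 7.3 kHz.

7.3 kHz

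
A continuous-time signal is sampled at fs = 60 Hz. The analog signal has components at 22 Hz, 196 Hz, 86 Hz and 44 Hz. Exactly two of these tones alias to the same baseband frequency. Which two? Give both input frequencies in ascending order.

fs/2 = 30 Hz.
22 Hz ≤ fs/2 = 30 Hz, passes unchanged.
196 Hz mod fs = 16 Hz.
16 Hz ≤ fs/2 = 30 Hz, appears at 16 Hz.
86 Hz mod fs = 26 Hz.
26 Hz ≤ fs/2 = 30 Hz, appears at 26 Hz.
44 Hz > fs/2 = 30 Hz, folds to fs − 44 Hz = 16 Hz.
44 Hz and 196 Hz both map to 16 Hz.

44 Hz, 196 Hz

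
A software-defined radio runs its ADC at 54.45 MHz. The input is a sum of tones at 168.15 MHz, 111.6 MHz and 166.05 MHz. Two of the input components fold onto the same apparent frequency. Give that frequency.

fs/2 = 27.225 MHz.
168.15 MHz mod fs = 4.8 MHz.
4.8 MHz ≤ fs/2 = 27.225 MHz, appears at 4.8 MHz.
111.6 MHz mod fs = 2.7 MHz.
2.7 MHz ≤ fs/2 = 27.225 MHz, appears at 2.7 MHz.
166.05 MHz mod fs = 2.7 MHz.
2.7 MHz ≤ fs/2 = 27.225 MHz, appears at 2.7 MHz.
111.6 MHz and 166.05 MHz both map to 2.7 MHz.

2.7 MHz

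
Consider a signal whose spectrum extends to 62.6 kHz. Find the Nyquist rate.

125.2 kHz

Nyquist rate = 2 × 62.6 kHz = 125.2 kHz.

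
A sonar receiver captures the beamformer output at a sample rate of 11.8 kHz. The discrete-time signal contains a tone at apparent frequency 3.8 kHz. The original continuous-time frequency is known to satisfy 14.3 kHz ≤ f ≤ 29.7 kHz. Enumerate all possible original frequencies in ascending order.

15.6 kHz, 19.8 kHz, 27.4 kHz

Frequencies that alias to 3.8 kHz are k·fs ± 3.8 kHz for integer k ≥ 0.
k=0: 3.8 kHz.
k=1: 8 kHz, 15.6 kHz.
k=2: 19.8 kHz, 27.4 kHz.
k=3: 31.6 kHz, 39.2 kHz.
Within [14.3 kHz, 29.7 kHz]: 15.6 kHz, 19.8 kHz, 27.4 kHz.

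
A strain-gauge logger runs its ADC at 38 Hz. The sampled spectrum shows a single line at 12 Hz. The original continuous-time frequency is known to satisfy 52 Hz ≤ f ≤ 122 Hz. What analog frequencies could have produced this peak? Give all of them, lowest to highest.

64 Hz, 88 Hz, 102 Hz

Frequencies that alias to 12 Hz are k·fs ± 12 Hz for integer k ≥ 0.
k=0: 12 Hz.
k=1: 26 Hz, 50 Hz.
k=2: 64 Hz, 88 Hz.
k=3: 102 Hz, 126 Hz.
k=4: 140 Hz, 164 Hz.
Within [52 Hz, 122 Hz]: 64 Hz, 88 Hz, 102 Hz.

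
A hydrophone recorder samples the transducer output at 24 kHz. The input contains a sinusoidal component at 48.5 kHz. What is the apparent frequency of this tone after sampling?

0.5 kHz

48.5 kHz mod fs = 0.5 kHz.
0.5 kHz ≤ fs/2 = 12 kHz, appears at 0.5 kHz.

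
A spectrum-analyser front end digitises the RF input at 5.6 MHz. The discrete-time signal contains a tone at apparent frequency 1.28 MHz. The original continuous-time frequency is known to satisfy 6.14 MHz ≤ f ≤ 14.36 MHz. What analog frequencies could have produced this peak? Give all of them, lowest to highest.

Frequencies that alias to 1.28 MHz are k·fs ± 1.28 MHz for integer k ≥ 0.
k=0: 1.28 MHz.
k=1: 4.32 MHz, 6.88 MHz.
k=2: 9.92 MHz, 12.48 MHz.
k=3: 15.52 MHz, 18.08 MHz.
Within [6.14 MHz, 14.36 MHz]: 6.88 MHz, 9.92 MHz, 12.48 MHz.

6.88 MHz, 9.92 MHz, 12.48 MHz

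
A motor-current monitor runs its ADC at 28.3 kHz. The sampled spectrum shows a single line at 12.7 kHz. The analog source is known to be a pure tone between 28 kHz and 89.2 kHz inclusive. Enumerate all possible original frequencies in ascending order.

Frequencies that alias to 12.7 kHz are k·fs ± 12.7 kHz for integer k ≥ 0.
k=0: 12.7 kHz.
k=1: 15.6 kHz, 41 kHz.
k=2: 43.9 kHz, 69.3 kHz.
k=3: 72.2 kHz, 97.6 kHz.
k=4: 100.5 kHz, 125.9 kHz.
Within [28 kHz, 89.2 kHz]: 41 kHz, 43.9 kHz, 69.3 kHz, 72.2 kHz.

41 kHz, 43.9 kHz, 69.3 kHz, 72.2 kHz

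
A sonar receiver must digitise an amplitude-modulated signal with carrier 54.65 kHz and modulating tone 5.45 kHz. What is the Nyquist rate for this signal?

120.2 kHz

AM sidebands sit at fc ± fm = 49.2 kHz and 60.1 kHz.
Highest-frequency component: 60.1 kHz.
Nyquist rate = 2 × 60.1 kHz = 120.2 kHz.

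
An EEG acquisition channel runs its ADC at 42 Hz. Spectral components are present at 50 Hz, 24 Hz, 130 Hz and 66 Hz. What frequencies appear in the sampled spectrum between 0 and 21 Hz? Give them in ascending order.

fs/2 = 21 Hz.
50 Hz mod fs = 8 Hz.
8 Hz ≤ fs/2 = 21 Hz, appears at 8 Hz.
24 Hz > fs/2 = 21 Hz, folds to fs − 24 Hz = 18 Hz.
130 Hz mod fs = 4 Hz.
4 Hz ≤ fs/2 = 21 Hz, appears at 4 Hz.
66 Hz mod fs = 24 Hz.
24 Hz > fs/2 = 21 Hz, folds to fs − 24 Hz = 18 Hz.
Distinct values: {4 Hz, 8 Hz, 18 Hz}.

4 Hz, 8 Hz, 18 Hz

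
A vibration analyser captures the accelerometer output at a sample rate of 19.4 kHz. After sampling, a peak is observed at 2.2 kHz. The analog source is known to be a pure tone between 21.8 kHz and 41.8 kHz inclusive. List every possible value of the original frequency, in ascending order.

Frequencies that alias to 2.2 kHz are k·fs ± 2.2 kHz for integer k ≥ 0.
k=0: 2.2 kHz.
k=1: 17.2 kHz, 21.6 kHz.
k=2: 36.6 kHz, 41 kHz.
k=3: 56 kHz, 60.4 kHz.
Within [21.8 kHz, 41.8 kHz]: 36.6 kHz, 41 kHz.

36.6 kHz, 41 kHz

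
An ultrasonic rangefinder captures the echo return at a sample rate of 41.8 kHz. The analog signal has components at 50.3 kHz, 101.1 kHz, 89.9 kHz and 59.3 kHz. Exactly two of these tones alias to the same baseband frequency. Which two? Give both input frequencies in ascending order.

59.3 kHz, 101.1 kHz

fs/2 = 20.9 kHz.
50.3 kHz mod fs = 8.5 kHz.
8.5 kHz ≤ fs/2 = 20.9 kHz, appears at 8.5 kHz.
101.1 kHz mod fs = 17.5 kHz.
17.5 kHz ≤ fs/2 = 20.9 kHz, appears at 17.5 kHz.
89.9 kHz mod fs = 6.3 kHz.
6.3 kHz ≤ fs/2 = 20.9 kHz, appears at 6.3 kHz.
59.3 kHz mod fs = 17.5 kHz.
17.5 kHz ≤ fs/2 = 20.9 kHz, appears at 17.5 kHz.
59.3 kHz and 101.1 kHz both map to 17.5 kHz.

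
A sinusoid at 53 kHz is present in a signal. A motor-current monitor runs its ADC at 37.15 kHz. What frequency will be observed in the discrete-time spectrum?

15.85 kHz

53 kHz mod fs = 15.85 kHz.
15.85 kHz ≤ fs/2 = 18.575 kHz, appears at 15.85 kHz.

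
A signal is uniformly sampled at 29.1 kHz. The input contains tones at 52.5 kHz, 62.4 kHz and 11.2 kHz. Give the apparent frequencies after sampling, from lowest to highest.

4.2 kHz, 5.7 kHz, 11.2 kHz

fs/2 = 14.55 kHz.
52.5 kHz mod fs = 23.4 kHz.
23.4 kHz > fs/2 = 14.55 kHz, folds to fs − 23.4 kHz = 5.7 kHz.
62.4 kHz mod fs = 4.2 kHz.
4.2 kHz ≤ fs/2 = 14.55 kHz, appears at 4.2 kHz.
11.2 kHz ≤ fs/2 = 14.55 kHz, passes unchanged.
Distinct values: {4.2 kHz, 5.7 kHz, 11.2 kHz}.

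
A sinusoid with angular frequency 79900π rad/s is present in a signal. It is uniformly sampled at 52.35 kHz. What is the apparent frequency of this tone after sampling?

ω = 79900π rad/s → f = ω/(2π) = 39950 Hz = 39.95 kHz.
39.95 kHz > fs/2 = 26.175 kHz, folds to fs − 39.95 kHz = 12.4 kHz.

12.4 kHz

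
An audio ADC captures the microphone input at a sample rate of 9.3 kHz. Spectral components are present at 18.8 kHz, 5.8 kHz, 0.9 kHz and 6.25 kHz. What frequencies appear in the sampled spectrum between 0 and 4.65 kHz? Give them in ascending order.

fs/2 = 4.65 kHz.
18.8 kHz mod fs = 0.2 kHz.
0.2 kHz ≤ fs/2 = 4.65 kHz, appears at 0.2 kHz.
5.8 kHz > fs/2 = 4.65 kHz, folds to fs − 5.8 kHz = 3.5 kHz.
0.9 kHz ≤ fs/2 = 4.65 kHz, passes unchanged.
6.25 kHz > fs/2 = 4.65 kHz, folds to fs − 6.25 kHz = 3.05 kHz.
Distinct values: {0.2 kHz, 0.9 kHz, 3.05 kHz, 3.5 kHz}.

0.2 kHz, 0.9 kHz, 3.05 kHz, 3.5 kHz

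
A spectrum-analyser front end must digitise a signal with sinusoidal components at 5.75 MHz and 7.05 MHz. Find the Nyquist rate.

Highest-frequency component: 7.05 MHz.
Nyquist rate = 2 × 7.05 MHz = 14.1 MHz.

14.1 MHz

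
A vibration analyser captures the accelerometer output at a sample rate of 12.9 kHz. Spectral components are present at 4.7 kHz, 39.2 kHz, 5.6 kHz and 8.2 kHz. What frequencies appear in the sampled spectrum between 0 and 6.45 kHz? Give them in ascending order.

fs/2 = 6.45 kHz.
4.7 kHz ≤ fs/2 = 6.45 kHz, passes unchanged.
39.2 kHz mod fs = 0.5 kHz.
0.5 kHz ≤ fs/2 = 6.45 kHz, appears at 0.5 kHz.
5.6 kHz ≤ fs/2 = 6.45 kHz, passes unchanged.
8.2 kHz > fs/2 = 6.45 kHz, folds to fs − 8.2 kHz = 4.7 kHz.
Distinct values: {0.5 kHz, 4.7 kHz, 5.6 kHz}.

0.5 kHz, 4.7 kHz, 5.6 kHz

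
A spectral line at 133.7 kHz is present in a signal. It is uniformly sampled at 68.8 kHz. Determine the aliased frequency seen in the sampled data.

3.9 kHz

133.7 kHz mod fs = 64.9 kHz.
64.9 kHz > fs/2 = 34.4 kHz, folds to fs − 64.9 kHz = 3.9 kHz.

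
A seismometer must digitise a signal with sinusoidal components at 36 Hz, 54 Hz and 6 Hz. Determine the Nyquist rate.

Highest-frequency component: 54 Hz.
Nyquist rate = 2 × 54 Hz = 108 Hz.

108 Hz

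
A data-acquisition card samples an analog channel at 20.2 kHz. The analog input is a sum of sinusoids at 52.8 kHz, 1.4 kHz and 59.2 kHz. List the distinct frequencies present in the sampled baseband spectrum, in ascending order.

1.4 kHz, 7.8 kHz

fs/2 = 10.1 kHz.
52.8 kHz mod fs = 12.4 kHz.
12.4 kHz > fs/2 = 10.1 kHz, folds to fs − 12.4 kHz = 7.8 kHz.
1.4 kHz ≤ fs/2 = 10.1 kHz, passes unchanged.
59.2 kHz mod fs = 18.8 kHz.
18.8 kHz > fs/2 = 10.1 kHz, folds to fs − 18.8 kHz = 1.4 kHz.
Distinct values: {1.4 kHz, 7.8 kHz}.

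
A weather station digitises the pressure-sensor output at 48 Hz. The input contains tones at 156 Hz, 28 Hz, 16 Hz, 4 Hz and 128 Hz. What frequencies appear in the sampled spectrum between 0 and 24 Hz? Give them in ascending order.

fs/2 = 24 Hz.
156 Hz mod fs = 12 Hz.
12 Hz ≤ fs/2 = 24 Hz, appears at 12 Hz.
28 Hz > fs/2 = 24 Hz, folds to fs − 28 Hz = 20 Hz.
16 Hz ≤ fs/2 = 24 Hz, passes unchanged.
4 Hz ≤ fs/2 = 24 Hz, passes unchanged.
128 Hz mod fs = 32 Hz.
32 Hz > fs/2 = 24 Hz, folds to fs − 32 Hz = 16 Hz.
Distinct values: {4 Hz, 12 Hz, 16 Hz, 20 Hz}.

4 Hz, 12 Hz, 16 Hz, 20 Hz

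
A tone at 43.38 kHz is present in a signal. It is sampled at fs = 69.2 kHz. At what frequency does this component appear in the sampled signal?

43.38 kHz > fs/2 = 34.6 kHz, folds to fs − 43.38 kHz = 25.82 kHz.

25.82 kHz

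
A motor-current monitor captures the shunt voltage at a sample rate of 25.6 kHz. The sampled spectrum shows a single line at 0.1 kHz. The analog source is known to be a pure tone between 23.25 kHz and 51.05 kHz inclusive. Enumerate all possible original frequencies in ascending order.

25.5 kHz, 25.7 kHz

Frequencies that alias to 0.1 kHz are k·fs ± 0.1 kHz for integer k ≥ 0.
k=0: 0.1 kHz.
k=1: 25.5 kHz, 25.7 kHz.
k=2: 51.1 kHz, 51.3 kHz.
Within [23.25 kHz, 51.05 kHz]: 25.5 kHz, 25.7 kHz.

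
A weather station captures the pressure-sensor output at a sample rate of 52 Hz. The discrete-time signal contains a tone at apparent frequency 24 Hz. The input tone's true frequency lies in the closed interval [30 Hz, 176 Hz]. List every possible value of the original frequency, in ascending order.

Frequencies that alias to 24 Hz are k·fs ± 24 Hz for integer k ≥ 0.
k=0: 24 Hz.
k=1: 28 Hz, 76 Hz.
k=2: 80 Hz, 128 Hz.
k=3: 132 Hz, 180 Hz.
k=4: 184 Hz, 232 Hz.
Within [30 Hz, 176 Hz]: 76 Hz, 80 Hz, 128 Hz, 132 Hz.

76 Hz, 80 Hz, 128 Hz, 132 Hz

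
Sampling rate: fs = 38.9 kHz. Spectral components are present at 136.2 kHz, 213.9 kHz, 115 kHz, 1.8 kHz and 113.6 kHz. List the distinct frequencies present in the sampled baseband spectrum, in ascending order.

1.7 kHz, 1.8 kHz, 3.1 kHz, 19.4 kHz

fs/2 = 19.45 kHz.
136.2 kHz mod fs = 19.5 kHz.
19.5 kHz > fs/2 = 19.45 kHz, folds to fs − 19.5 kHz = 19.4 kHz.
213.9 kHz mod fs = 19.4 kHz.
19.4 kHz ≤ fs/2 = 19.45 kHz, appears at 19.4 kHz.
115 kHz mod fs = 37.2 kHz.
37.2 kHz > fs/2 = 19.45 kHz, folds to fs − 37.2 kHz = 1.7 kHz.
1.8 kHz ≤ fs/2 = 19.45 kHz, passes unchanged.
113.6 kHz mod fs = 35.8 kHz.
35.8 kHz > fs/2 = 19.45 kHz, folds to fs − 35.8 kHz = 3.1 kHz.
Distinct values: {1.7 kHz, 1.8 kHz, 3.1 kHz, 19.4 kHz}.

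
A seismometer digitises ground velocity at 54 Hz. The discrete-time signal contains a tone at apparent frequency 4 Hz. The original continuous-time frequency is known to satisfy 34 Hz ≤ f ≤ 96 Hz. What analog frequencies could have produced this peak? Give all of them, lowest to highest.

50 Hz, 58 Hz

Frequencies that alias to 4 Hz are k·fs ± 4 Hz for integer k ≥ 0.
k=0: 4 Hz.
k=1: 50 Hz, 58 Hz.
k=2: 104 Hz, 112 Hz.
Within [34 Hz, 96 Hz]: 50 Hz, 58 Hz.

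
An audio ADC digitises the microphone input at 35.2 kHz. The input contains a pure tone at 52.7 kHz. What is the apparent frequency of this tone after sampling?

17.5 kHz

52.7 kHz mod fs = 17.5 kHz.
17.5 kHz ≤ fs/2 = 17.6 kHz, appears at 17.5 kHz.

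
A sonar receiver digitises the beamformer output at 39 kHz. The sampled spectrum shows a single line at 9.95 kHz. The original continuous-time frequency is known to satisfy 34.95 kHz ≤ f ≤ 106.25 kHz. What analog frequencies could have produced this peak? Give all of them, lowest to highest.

Frequencies that alias to 9.95 kHz are k·fs ± 9.95 kHz for integer k ≥ 0.
k=0: 9.95 kHz.
k=1: 29.05 kHz, 48.95 kHz.
k=2: 68.05 kHz, 87.95 kHz.
k=3: 107.05 kHz, 126.95 kHz.
Within [34.95 kHz, 106.25 kHz]: 48.95 kHz, 68.05 kHz, 87.95 kHz.

48.95 kHz, 68.05 kHz, 87.95 kHz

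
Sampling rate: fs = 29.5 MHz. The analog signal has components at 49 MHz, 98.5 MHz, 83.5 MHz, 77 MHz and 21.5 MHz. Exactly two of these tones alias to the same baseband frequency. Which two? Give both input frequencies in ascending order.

fs/2 = 14.75 MHz.
49 MHz mod fs = 19.5 MHz.
19.5 MHz > fs/2 = 14.75 MHz, folds to fs − 19.5 MHz = 10 MHz.
98.5 MHz mod fs = 10 MHz.
10 MHz ≤ fs/2 = 14.75 MHz, appears at 10 MHz.
83.5 MHz mod fs = 24.5 MHz.
24.5 MHz > fs/2 = 14.75 MHz, folds to fs − 24.5 MHz = 5 MHz.
77 MHz mod fs = 18 MHz.
18 MHz > fs/2 = 14.75 MHz, folds to fs − 18 MHz = 11.5 MHz.
21.5 MHz > fs/2 = 14.75 MHz, folds to fs − 21.5 MHz = 8 MHz.
49 MHz and 98.5 MHz both map to 10 MHz.

49 MHz, 98.5 MHz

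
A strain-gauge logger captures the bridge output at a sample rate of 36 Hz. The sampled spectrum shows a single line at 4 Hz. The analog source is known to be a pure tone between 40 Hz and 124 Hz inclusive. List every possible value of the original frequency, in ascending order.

40 Hz, 68 Hz, 76 Hz, 104 Hz, 112 Hz

Frequencies that alias to 4 Hz are k·fs ± 4 Hz for integer k ≥ 0.
k=0: 4 Hz.
k=1: 32 Hz, 40 Hz.
k=2: 68 Hz, 76 Hz.
k=3: 104 Hz, 112 Hz.
k=4: 140 Hz, 148 Hz.
Within [40 Hz, 124 Hz]: 40 Hz, 68 Hz, 76 Hz, 104 Hz, 112 Hz.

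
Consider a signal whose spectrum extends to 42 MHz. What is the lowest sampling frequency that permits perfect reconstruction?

84 MHz

Nyquist rate = 2 × 42 MHz = 84 MHz.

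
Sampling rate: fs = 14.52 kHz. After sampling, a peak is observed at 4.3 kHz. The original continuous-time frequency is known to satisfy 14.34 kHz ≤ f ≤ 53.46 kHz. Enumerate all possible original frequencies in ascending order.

18.82 kHz, 24.74 kHz, 33.34 kHz, 39.26 kHz, 47.86 kHz

Frequencies that alias to 4.3 kHz are k·fs ± 4.3 kHz for integer k ≥ 0.
k=0: 4.3 kHz.
k=1: 10.22 kHz, 18.82 kHz.
k=2: 24.74 kHz, 33.34 kHz.
k=3: 39.26 kHz, 47.86 kHz.
k=4: 53.78 kHz, 62.38 kHz.
Within [14.34 kHz, 53.46 kHz]: 18.82 kHz, 24.74 kHz, 33.34 kHz, 39.26 kHz, 47.86 kHz.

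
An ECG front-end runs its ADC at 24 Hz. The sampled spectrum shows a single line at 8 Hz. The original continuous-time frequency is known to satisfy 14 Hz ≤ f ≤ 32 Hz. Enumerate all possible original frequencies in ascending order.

16 Hz, 32 Hz

Frequencies that alias to 8 Hz are k·fs ± 8 Hz for integer k ≥ 0.
k=0: 8 Hz.
k=1: 16 Hz, 32 Hz.
k=2: 40 Hz, 56 Hz.
Within [14 Hz, 32 Hz]: 16 Hz, 32 Hz.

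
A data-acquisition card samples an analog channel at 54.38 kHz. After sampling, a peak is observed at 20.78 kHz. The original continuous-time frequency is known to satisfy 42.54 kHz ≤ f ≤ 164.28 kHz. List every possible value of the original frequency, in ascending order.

Frequencies that alias to 20.78 kHz are k·fs ± 20.78 kHz for integer k ≥ 0.
k=0: 20.78 kHz.
k=1: 33.6 kHz, 75.16 kHz.
k=2: 87.98 kHz, 129.54 kHz.
k=3: 142.36 kHz, 183.92 kHz.
k=4: 196.74 kHz, 238.3 kHz.
Within [42.54 kHz, 164.28 kHz]: 75.16 kHz, 87.98 kHz, 129.54 kHz, 142.36 kHz.

75.16 kHz, 87.98 kHz, 129.54 kHz, 142.36 kHz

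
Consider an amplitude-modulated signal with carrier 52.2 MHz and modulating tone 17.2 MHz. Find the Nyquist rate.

AM sidebands sit at fc ± fm = 35 MHz and 69.4 MHz.
Highest-frequency component: 69.4 MHz.
Nyquist rate = 2 × 69.4 MHz = 138.8 MHz.

138.8 MHz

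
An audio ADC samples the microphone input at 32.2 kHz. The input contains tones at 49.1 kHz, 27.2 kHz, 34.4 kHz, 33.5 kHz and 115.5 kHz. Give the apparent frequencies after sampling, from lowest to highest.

1.3 kHz, 2.2 kHz, 5 kHz, 13.3 kHz, 15.3 kHz

fs/2 = 16.1 kHz.
49.1 kHz mod fs = 16.9 kHz.
16.9 kHz > fs/2 = 16.1 kHz, folds to fs − 16.9 kHz = 15.3 kHz.
27.2 kHz > fs/2 = 16.1 kHz, folds to fs − 27.2 kHz = 5 kHz.
34.4 kHz mod fs = 2.2 kHz.
2.2 kHz ≤ fs/2 = 16.1 kHz, appears at 2.2 kHz.
33.5 kHz mod fs = 1.3 kHz.
1.3 kHz ≤ fs/2 = 16.1 kHz, appears at 1.3 kHz.
115.5 kHz mod fs = 18.9 kHz.
18.9 kHz > fs/2 = 16.1 kHz, folds to fs − 18.9 kHz = 13.3 kHz.
Distinct values: {1.3 kHz, 2.2 kHz, 5 kHz, 13.3 kHz, 15.3 kHz}.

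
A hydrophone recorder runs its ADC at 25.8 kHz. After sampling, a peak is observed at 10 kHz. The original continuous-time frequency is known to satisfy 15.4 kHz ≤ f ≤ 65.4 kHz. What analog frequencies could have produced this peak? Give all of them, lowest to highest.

Frequencies that alias to 10 kHz are k·fs ± 10 kHz for integer k ≥ 0.
k=0: 10 kHz.
k=1: 15.8 kHz, 35.8 kHz.
k=2: 41.6 kHz, 61.6 kHz.
k=3: 67.4 kHz, 87.4 kHz.
Within [15.4 kHz, 65.4 kHz]: 15.8 kHz, 35.8 kHz, 41.6 kHz, 61.6 kHz.

15.8 kHz, 35.8 kHz, 41.6 kHz, 61.6 kHz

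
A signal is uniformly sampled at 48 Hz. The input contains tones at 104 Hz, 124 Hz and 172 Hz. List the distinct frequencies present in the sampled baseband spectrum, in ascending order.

8 Hz, 20 Hz

fs/2 = 24 Hz.
104 Hz mod fs = 8 Hz.
8 Hz ≤ fs/2 = 24 Hz, appears at 8 Hz.
124 Hz mod fs = 28 Hz.
28 Hz > fs/2 = 24 Hz, folds to fs − 28 Hz = 20 Hz.
172 Hz mod fs = 28 Hz.
28 Hz > fs/2 = 24 Hz, folds to fs − 28 Hz = 20 Hz.
Distinct values: {8 Hz, 20 Hz}.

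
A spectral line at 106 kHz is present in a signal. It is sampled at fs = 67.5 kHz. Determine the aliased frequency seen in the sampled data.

106 kHz mod fs = 38.5 kHz.
38.5 kHz > fs/2 = 33.75 kHz, folds to fs − 38.5 kHz = 29 kHz.

29 kHz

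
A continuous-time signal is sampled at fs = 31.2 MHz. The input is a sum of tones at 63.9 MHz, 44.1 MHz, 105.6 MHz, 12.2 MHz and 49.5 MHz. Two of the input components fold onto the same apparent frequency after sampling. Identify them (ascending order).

44.1 MHz, 49.5 MHz

fs/2 = 15.6 MHz.
63.9 MHz mod fs = 1.5 MHz.
1.5 MHz ≤ fs/2 = 15.6 MHz, appears at 1.5 MHz.
44.1 MHz mod fs = 12.9 MHz.
12.9 MHz ≤ fs/2 = 15.6 MHz, appears at 12.9 MHz.
105.6 MHz mod fs = 12 MHz.
12 MHz ≤ fs/2 = 15.6 MHz, appears at 12 MHz.
12.2 MHz ≤ fs/2 = 15.6 MHz, passes unchanged.
49.5 MHz mod fs = 18.3 MHz.
18.3 MHz > fs/2 = 15.6 MHz, folds to fs − 18.3 MHz = 12.9 MHz.
44.1 MHz and 49.5 MHz both map to 12.9 MHz.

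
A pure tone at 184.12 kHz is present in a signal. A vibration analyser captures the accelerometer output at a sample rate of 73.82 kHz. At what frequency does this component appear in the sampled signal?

36.48 kHz

184.12 kHz mod fs = 36.48 kHz.
36.48 kHz ≤ fs/2 = 36.91 kHz, appears at 36.48 kHz.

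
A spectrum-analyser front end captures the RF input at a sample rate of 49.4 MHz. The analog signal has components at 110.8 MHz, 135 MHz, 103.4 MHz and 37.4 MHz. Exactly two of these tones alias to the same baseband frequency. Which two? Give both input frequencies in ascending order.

37.4 MHz, 110.8 MHz

fs/2 = 24.7 MHz.
110.8 MHz mod fs = 12 MHz.
12 MHz ≤ fs/2 = 24.7 MHz, appears at 12 MHz.
135 MHz mod fs = 36.2 MHz.
36.2 MHz > fs/2 = 24.7 MHz, folds to fs − 36.2 MHz = 13.2 MHz.
103.4 MHz mod fs = 4.6 MHz.
4.6 MHz ≤ fs/2 = 24.7 MHz, appears at 4.6 MHz.
37.4 MHz > fs/2 = 24.7 MHz, folds to fs − 37.4 MHz = 12 MHz.
37.4 MHz and 110.8 MHz both map to 12 MHz.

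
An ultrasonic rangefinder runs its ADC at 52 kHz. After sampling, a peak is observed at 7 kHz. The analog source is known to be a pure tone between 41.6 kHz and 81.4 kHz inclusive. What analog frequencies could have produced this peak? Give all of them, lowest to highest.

Frequencies that alias to 7 kHz are k·fs ± 7 kHz for integer k ≥ 0.
k=0: 7 kHz.
k=1: 45 kHz, 59 kHz.
k=2: 97 kHz, 111 kHz.
Within [41.6 kHz, 81.4 kHz]: 45 kHz, 59 kHz.

45 kHz, 59 kHz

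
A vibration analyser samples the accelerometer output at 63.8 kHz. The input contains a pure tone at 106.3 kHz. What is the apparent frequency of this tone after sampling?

21.3 kHz

106.3 kHz mod fs = 42.5 kHz.
42.5 kHz > fs/2 = 31.9 kHz, folds to fs − 42.5 kHz = 21.3 kHz.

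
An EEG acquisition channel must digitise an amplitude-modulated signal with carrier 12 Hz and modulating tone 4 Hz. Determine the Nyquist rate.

AM sidebands sit at fc ± fm = 8 Hz and 16 Hz.
Highest-frequency component: 16 Hz.
Nyquist rate = 2 × 16 Hz = 32 Hz.

32 Hz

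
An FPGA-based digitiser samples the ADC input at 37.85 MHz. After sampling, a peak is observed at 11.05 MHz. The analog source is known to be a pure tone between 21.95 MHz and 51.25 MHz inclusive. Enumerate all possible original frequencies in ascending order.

26.8 MHz, 48.9 MHz

Frequencies that alias to 11.05 MHz are k·fs ± 11.05 MHz for integer k ≥ 0.
k=0: 11.05 MHz.
k=1: 26.8 MHz, 48.9 MHz.
k=2: 64.65 MHz, 86.75 MHz.
Within [21.95 MHz, 51.25 MHz]: 26.8 MHz, 48.9 MHz.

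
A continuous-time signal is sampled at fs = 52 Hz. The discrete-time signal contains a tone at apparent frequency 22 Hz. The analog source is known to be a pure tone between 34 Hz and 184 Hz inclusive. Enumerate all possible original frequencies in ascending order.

Frequencies that alias to 22 Hz are k·fs ± 22 Hz for integer k ≥ 0.
k=0: 22 Hz.
k=1: 30 Hz, 74 Hz.
k=2: 82 Hz, 126 Hz.
k=3: 134 Hz, 178 Hz.
k=4: 186 Hz, 230 Hz.
Within [34 Hz, 184 Hz]: 74 Hz, 82 Hz, 126 Hz, 134 Hz, 178 Hz.

74 Hz, 82 Hz, 126 Hz, 134 Hz, 178 Hz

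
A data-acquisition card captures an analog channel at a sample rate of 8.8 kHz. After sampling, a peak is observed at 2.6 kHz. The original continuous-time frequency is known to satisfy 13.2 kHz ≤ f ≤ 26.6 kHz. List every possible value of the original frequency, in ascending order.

Frequencies that alias to 2.6 kHz are k·fs ± 2.6 kHz for integer k ≥ 0.
k=0: 2.6 kHz.
k=1: 6.2 kHz, 11.4 kHz.
k=2: 15 kHz, 20.2 kHz.
k=3: 23.8 kHz, 29 kHz.
k=4: 32.6 kHz, 37.8 kHz.
Within [13.2 kHz, 26.6 kHz]: 15 kHz, 20.2 kHz, 23.8 kHz.

15 kHz, 20.2 kHz, 23.8 kHz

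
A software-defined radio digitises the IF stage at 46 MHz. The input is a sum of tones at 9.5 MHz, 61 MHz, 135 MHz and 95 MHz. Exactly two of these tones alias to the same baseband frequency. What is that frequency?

3 MHz

fs/2 = 23 MHz.
9.5 MHz ≤ fs/2 = 23 MHz, passes unchanged.
61 MHz mod fs = 15 MHz.
15 MHz ≤ fs/2 = 23 MHz, appears at 15 MHz.
135 MHz mod fs = 43 MHz.
43 MHz > fs/2 = 23 MHz, folds to fs − 43 MHz = 3 MHz.
95 MHz mod fs = 3 MHz.
3 MHz ≤ fs/2 = 23 MHz, appears at 3 MHz.
95 MHz and 135 MHz both map to 3 MHz.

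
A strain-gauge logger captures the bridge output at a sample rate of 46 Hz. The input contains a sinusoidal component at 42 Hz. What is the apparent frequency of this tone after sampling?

42 Hz > fs/2 = 23 Hz, folds to fs − 42 Hz = 4 Hz.

4 Hz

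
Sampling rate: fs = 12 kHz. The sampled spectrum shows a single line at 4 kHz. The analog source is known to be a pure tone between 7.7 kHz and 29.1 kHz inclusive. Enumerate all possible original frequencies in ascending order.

Frequencies that alias to 4 kHz are k·fs ± 4 kHz for integer k ≥ 0.
k=0: 4 kHz.
k=1: 8 kHz, 16 kHz.
k=2: 20 kHz, 28 kHz.
k=3: 32 kHz, 40 kHz.
Within [7.7 kHz, 29.1 kHz]: 8 kHz, 16 kHz, 20 kHz, 28 kHz.

8 kHz, 16 kHz, 20 kHz, 28 kHz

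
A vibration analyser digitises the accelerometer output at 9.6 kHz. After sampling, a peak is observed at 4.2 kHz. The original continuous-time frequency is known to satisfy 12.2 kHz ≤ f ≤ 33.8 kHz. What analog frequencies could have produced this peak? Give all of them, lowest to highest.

Frequencies that alias to 4.2 kHz are k·fs ± 4.2 kHz for integer k ≥ 0.
k=0: 4.2 kHz.
k=1: 5.4 kHz, 13.8 kHz.
k=2: 15 kHz, 23.4 kHz.
k=3: 24.6 kHz, 33 kHz.
k=4: 34.2 kHz, 42.6 kHz.
Within [12.2 kHz, 33.8 kHz]: 13.8 kHz, 15 kHz, 23.4 kHz, 24.6 kHz, 33 kHz.

13.8 kHz, 15 kHz, 23.4 kHz, 24.6 kHz, 33 kHz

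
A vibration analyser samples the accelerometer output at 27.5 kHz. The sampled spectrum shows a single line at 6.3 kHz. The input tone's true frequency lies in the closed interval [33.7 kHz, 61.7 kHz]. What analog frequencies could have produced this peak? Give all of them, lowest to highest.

Frequencies that alias to 6.3 kHz are k·fs ± 6.3 kHz for integer k ≥ 0.
k=0: 6.3 kHz.
k=1: 21.2 kHz, 33.8 kHz.
k=2: 48.7 kHz, 61.3 kHz.
k=3: 76.2 kHz, 88.8 kHz.
Within [33.7 kHz, 61.7 kHz]: 33.8 kHz, 48.7 kHz, 61.3 kHz.

33.8 kHz, 48.7 kHz, 61.3 kHz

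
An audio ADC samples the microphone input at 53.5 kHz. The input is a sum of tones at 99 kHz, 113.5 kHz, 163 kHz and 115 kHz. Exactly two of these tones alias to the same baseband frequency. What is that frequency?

fs/2 = 26.75 kHz.
99 kHz mod fs = 45.5 kHz.
45.5 kHz > fs/2 = 26.75 kHz, folds to fs − 45.5 kHz = 8 kHz.
113.5 kHz mod fs = 6.5 kHz.
6.5 kHz ≤ fs/2 = 26.75 kHz, appears at 6.5 kHz.
163 kHz mod fs = 2.5 kHz.
2.5 kHz ≤ fs/2 = 26.75 kHz, appears at 2.5 kHz.
115 kHz mod fs = 8 kHz.
8 kHz ≤ fs/2 = 26.75 kHz, appears at 8 kHz.
99 kHz and 115 kHz both map to 8 kHz.

8 kHz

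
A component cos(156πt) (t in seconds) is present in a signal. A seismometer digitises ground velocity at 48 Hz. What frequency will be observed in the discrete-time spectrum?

18 Hz

ω = 156π rad/s → f = ω/(2π) = 78 Hz.
78 Hz mod fs = 30 Hz.
30 Hz > fs/2 = 24 Hz, folds to fs − 30 Hz = 18 Hz.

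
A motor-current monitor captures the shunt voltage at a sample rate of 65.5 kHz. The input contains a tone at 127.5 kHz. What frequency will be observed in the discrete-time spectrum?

127.5 kHz mod fs = 62 kHz.
62 kHz > fs/2 = 32.75 kHz, folds to fs − 62 kHz = 3.5 kHz.

3.5 kHz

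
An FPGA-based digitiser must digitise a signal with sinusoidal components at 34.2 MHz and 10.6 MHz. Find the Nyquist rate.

68.4 MHz

Highest-frequency component: 34.2 MHz.
Nyquist rate = 2 × 34.2 MHz = 68.4 MHz.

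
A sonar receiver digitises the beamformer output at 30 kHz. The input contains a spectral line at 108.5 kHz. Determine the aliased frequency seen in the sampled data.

11.5 kHz

108.5 kHz mod fs = 18.5 kHz.
18.5 kHz > fs/2 = 15 kHz, folds to fs − 18.5 kHz = 11.5 kHz.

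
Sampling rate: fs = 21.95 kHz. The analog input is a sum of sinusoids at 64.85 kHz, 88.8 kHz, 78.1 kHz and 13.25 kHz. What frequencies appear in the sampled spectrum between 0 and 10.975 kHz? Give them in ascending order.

fs/2 = 10.975 kHz.
64.85 kHz mod fs = 20.95 kHz.
20.95 kHz > fs/2 = 10.975 kHz, folds to fs − 20.95 kHz = 1 kHz.
88.8 kHz mod fs = 1 kHz.
1 kHz ≤ fs/2 = 10.975 kHz, appears at 1 kHz.
78.1 kHz mod fs = 12.25 kHz.
12.25 kHz > fs/2 = 10.975 kHz, folds to fs − 12.25 kHz = 9.7 kHz.
13.25 kHz > fs/2 = 10.975 kHz, folds to fs − 13.25 kHz = 8.7 kHz.
Distinct values: {1 kHz, 8.7 kHz, 9.7 kHz}.

1 kHz, 8.7 kHz, 9.7 kHz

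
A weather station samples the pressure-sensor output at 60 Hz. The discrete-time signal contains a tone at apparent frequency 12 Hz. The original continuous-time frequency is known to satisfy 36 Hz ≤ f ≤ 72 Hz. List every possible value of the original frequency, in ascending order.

Frequencies that alias to 12 Hz are k·fs ± 12 Hz for integer k ≥ 0.
k=0: 12 Hz.
k=1: 48 Hz, 72 Hz.
k=2: 108 Hz, 132 Hz.
Within [36 Hz, 72 Hz]: 48 Hz, 72 Hz.

48 Hz, 72 Hz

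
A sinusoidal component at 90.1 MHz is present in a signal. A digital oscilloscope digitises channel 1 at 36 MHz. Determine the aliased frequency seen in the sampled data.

17.9 MHz

90.1 MHz mod fs = 18.1 MHz.
18.1 MHz > fs/2 = 18 MHz, folds to fs − 18.1 MHz = 17.9 MHz.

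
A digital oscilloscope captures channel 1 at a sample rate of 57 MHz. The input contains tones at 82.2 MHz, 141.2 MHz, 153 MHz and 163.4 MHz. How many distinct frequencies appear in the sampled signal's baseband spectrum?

fs/2 = 28.5 MHz.
82.2 MHz mod fs = 25.2 MHz.
25.2 MHz ≤ fs/2 = 28.5 MHz, appears at 25.2 MHz.
141.2 MHz mod fs = 27.2 MHz.
27.2 MHz ≤ fs/2 = 28.5 MHz, appears at 27.2 MHz.
153 MHz mod fs = 39 MHz.
39 MHz > fs/2 = 28.5 MHz, folds to fs − 39 MHz = 18 MHz.
163.4 MHz mod fs = 49.4 MHz.
49.4 MHz > fs/2 = 28.5 MHz, folds to fs − 49.4 MHz = 7.6 MHz.
Distinct values: {7.6 MHz, 18 MHz, 25.2 MHz, 27.2 MHz} → 4.

4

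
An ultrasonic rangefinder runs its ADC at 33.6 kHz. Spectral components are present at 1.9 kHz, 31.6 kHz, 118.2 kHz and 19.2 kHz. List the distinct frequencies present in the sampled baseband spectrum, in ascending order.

1.9 kHz, 2 kHz, 14.4 kHz, 16.2 kHz

fs/2 = 16.8 kHz.
1.9 kHz ≤ fs/2 = 16.8 kHz, passes unchanged.
31.6 kHz > fs/2 = 16.8 kHz, folds to fs − 31.6 kHz = 2 kHz.
118.2 kHz mod fs = 17.4 kHz.
17.4 kHz > fs/2 = 16.8 kHz, folds to fs − 17.4 kHz = 16.2 kHz.
19.2 kHz > fs/2 = 16.8 kHz, folds to fs − 19.2 kHz = 14.4 kHz.
Distinct values: {1.9 kHz, 2 kHz, 14.4 kHz, 16.2 kHz}.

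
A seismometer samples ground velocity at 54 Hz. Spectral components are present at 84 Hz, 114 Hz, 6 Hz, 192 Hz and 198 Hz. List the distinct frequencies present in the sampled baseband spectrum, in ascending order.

fs/2 = 27 Hz.
84 Hz mod fs = 30 Hz.
30 Hz > fs/2 = 27 Hz, folds to fs − 30 Hz = 24 Hz.
114 Hz mod fs = 6 Hz.
6 Hz ≤ fs/2 = 27 Hz, appears at 6 Hz.
6 Hz ≤ fs/2 = 27 Hz, passes unchanged.
192 Hz mod fs = 30 Hz.
30 Hz > fs/2 = 27 Hz, folds to fs − 30 Hz = 24 Hz.
198 Hz mod fs = 36 Hz.
36 Hz > fs/2 = 27 Hz, folds to fs − 36 Hz = 18 Hz.
Distinct values: {6 Hz, 18 Hz, 24 Hz}.

6 Hz, 18 Hz, 24 Hz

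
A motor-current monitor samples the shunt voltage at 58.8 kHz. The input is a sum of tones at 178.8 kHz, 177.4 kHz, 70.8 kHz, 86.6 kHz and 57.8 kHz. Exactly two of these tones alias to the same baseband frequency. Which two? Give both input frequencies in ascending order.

57.8 kHz, 177.4 kHz

fs/2 = 29.4 kHz.
178.8 kHz mod fs = 2.4 kHz.
2.4 kHz ≤ fs/2 = 29.4 kHz, appears at 2.4 kHz.
177.4 kHz mod fs = 1 kHz.
1 kHz ≤ fs/2 = 29.4 kHz, appears at 1 kHz.
70.8 kHz mod fs = 12 kHz.
12 kHz ≤ fs/2 = 29.4 kHz, appears at 12 kHz.
86.6 kHz mod fs = 27.8 kHz.
27.8 kHz ≤ fs/2 = 29.4 kHz, appears at 27.8 kHz.
57.8 kHz > fs/2 = 29.4 kHz, folds to fs − 57.8 kHz = 1 kHz.
57.8 kHz and 177.4 kHz both map to 1 kHz.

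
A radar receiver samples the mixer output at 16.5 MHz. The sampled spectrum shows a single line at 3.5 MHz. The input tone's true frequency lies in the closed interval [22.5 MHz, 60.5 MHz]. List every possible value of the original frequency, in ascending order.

Frequencies that alias to 3.5 MHz are k·fs ± 3.5 MHz for integer k ≥ 0.
k=0: 3.5 MHz.
k=1: 13 MHz, 20 MHz.
k=2: 29.5 MHz, 36.5 MHz.
k=3: 46 MHz, 53 MHz.
k=4: 62.5 MHz, 69.5 MHz.
Within [22.5 MHz, 60.5 MHz]: 29.5 MHz, 36.5 MHz, 46 MHz, 53 MHz.

29.5 MHz, 36.5 MHz, 46 MHz, 53 MHz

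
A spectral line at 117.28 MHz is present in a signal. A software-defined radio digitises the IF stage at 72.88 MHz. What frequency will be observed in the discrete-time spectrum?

117.28 MHz mod fs = 44.4 MHz.
44.4 MHz > fs/2 = 36.44 MHz, folds to fs − 44.4 MHz = 28.48 MHz.

28.48 MHz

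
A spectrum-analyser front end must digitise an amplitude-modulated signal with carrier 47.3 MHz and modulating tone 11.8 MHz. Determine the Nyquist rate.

118.2 MHz

AM sidebands sit at fc ± fm = 35.5 MHz and 59.1 MHz.
Highest-frequency component: 59.1 MHz.
Nyquist rate = 2 × 59.1 MHz = 118.2 MHz.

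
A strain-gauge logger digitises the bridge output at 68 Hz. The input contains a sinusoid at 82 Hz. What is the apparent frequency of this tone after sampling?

14 Hz

82 Hz mod fs = 14 Hz.
14 Hz ≤ fs/2 = 34 Hz, appears at 14 Hz.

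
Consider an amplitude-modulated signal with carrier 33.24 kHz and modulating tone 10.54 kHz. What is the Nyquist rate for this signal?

AM sidebands sit at fc ± fm = 22.7 kHz and 43.78 kHz.
Highest-frequency component: 43.78 kHz.
Nyquist rate = 2 × 43.78 kHz = 87.56 kHz.

87.56 kHz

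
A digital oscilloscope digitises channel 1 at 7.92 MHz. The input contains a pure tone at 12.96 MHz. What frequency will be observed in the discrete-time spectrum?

2.88 MHz

12.96 MHz mod fs = 5.04 MHz.
5.04 MHz > fs/2 = 3.96 MHz, folds to fs − 5.04 MHz = 2.88 MHz.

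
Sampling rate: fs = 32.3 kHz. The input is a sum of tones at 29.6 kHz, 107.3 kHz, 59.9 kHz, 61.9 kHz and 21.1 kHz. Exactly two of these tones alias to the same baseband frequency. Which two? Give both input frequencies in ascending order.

fs/2 = 16.15 kHz.
29.6 kHz > fs/2 = 16.15 kHz, folds to fs − 29.6 kHz = 2.7 kHz.
107.3 kHz mod fs = 10.4 kHz.
10.4 kHz ≤ fs/2 = 16.15 kHz, appears at 10.4 kHz.
59.9 kHz mod fs = 27.6 kHz.
27.6 kHz > fs/2 = 16.15 kHz, folds to fs − 27.6 kHz = 4.7 kHz.
61.9 kHz mod fs = 29.6 kHz.
29.6 kHz > fs/2 = 16.15 kHz, folds to fs − 29.6 kHz = 2.7 kHz.
21.1 kHz > fs/2 = 16.15 kHz, folds to fs − 21.1 kHz = 11.2 kHz.
29.6 kHz and 61.9 kHz both map to 2.7 kHz.

29.6 kHz, 61.9 kHz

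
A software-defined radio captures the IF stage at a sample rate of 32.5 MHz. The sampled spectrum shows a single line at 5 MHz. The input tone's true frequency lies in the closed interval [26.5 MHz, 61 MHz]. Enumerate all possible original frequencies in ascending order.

Frequencies that alias to 5 MHz are k·fs ± 5 MHz for integer k ≥ 0.
k=0: 5 MHz.
k=1: 27.5 MHz, 37.5 MHz.
k=2: 60 MHz, 70 MHz.
k=3: 92.5 MHz, 102.5 MHz.
Within [26.5 MHz, 61 MHz]: 27.5 MHz, 37.5 MHz, 60 MHz.

27.5 MHz, 37.5 MHz, 60 MHz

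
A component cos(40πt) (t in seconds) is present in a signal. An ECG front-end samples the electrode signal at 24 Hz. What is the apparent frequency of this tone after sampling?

ω = 40π rad/s → f = ω/(2π) = 20 Hz.
20 Hz > fs/2 = 12 Hz, folds to fs − 20 Hz = 4 Hz.

4 Hz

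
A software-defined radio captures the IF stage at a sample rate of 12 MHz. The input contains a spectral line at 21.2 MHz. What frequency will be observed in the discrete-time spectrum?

21.2 MHz mod fs = 9.2 MHz.
9.2 MHz > fs/2 = 6 MHz, folds to fs − 9.2 MHz = 2.8 MHz.

2.8 MHz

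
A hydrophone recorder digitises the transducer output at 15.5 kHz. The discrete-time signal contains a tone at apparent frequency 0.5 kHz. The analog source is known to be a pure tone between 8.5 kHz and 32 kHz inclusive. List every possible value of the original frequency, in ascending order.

15 kHz, 16 kHz, 30.5 kHz, 31.5 kHz

Frequencies that alias to 0.5 kHz are k·fs ± 0.5 kHz for integer k ≥ 0.
k=0: 0.5 kHz.
k=1: 15 kHz, 16 kHz.
k=2: 30.5 kHz, 31.5 kHz.
k=3: 46 kHz, 47 kHz.
Within [8.5 kHz, 32 kHz]: 15 kHz, 16 kHz, 30.5 kHz, 31.5 kHz.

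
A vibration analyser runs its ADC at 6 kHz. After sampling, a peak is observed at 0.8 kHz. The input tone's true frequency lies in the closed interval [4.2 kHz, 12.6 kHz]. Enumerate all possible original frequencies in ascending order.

5.2 kHz, 6.8 kHz, 11.2 kHz

Frequencies that alias to 0.8 kHz are k·fs ± 0.8 kHz for integer k ≥ 0.
k=0: 0.8 kHz.
k=1: 5.2 kHz, 6.8 kHz.
k=2: 11.2 kHz, 12.8 kHz.
k=3: 17.2 kHz, 18.8 kHz.
Within [4.2 kHz, 12.6 kHz]: 5.2 kHz, 6.8 kHz, 11.2 kHz.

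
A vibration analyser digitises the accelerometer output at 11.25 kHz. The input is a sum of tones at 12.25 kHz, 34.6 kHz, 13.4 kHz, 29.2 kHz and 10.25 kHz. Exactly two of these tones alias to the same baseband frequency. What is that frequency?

fs/2 = 5.625 kHz.
12.25 kHz mod fs = 1 kHz.
1 kHz ≤ fs/2 = 5.625 kHz, appears at 1 kHz.
34.6 kHz mod fs = 0.85 kHz.
0.85 kHz ≤ fs/2 = 5.625 kHz, appears at 0.85 kHz.
13.4 kHz mod fs = 2.15 kHz.
2.15 kHz ≤ fs/2 = 5.625 kHz, appears at 2.15 kHz.
29.2 kHz mod fs = 6.7 kHz.
6.7 kHz > fs/2 = 5.625 kHz, folds to fs − 6.7 kHz = 4.55 kHz.
10.25 kHz > fs/2 = 5.625 kHz, folds to fs − 10.25 kHz = 1 kHz.
10.25 kHz and 12.25 kHz both map to 1 kHz.

1 kHz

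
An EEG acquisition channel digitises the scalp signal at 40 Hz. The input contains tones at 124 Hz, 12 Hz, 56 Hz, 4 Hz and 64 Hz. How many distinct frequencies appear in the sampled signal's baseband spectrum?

3

fs/2 = 20 Hz.
124 Hz mod fs = 4 Hz.
4 Hz ≤ fs/2 = 20 Hz, appears at 4 Hz.
12 Hz ≤ fs/2 = 20 Hz, passes unchanged.
56 Hz mod fs = 16 Hz.
16 Hz ≤ fs/2 = 20 Hz, appears at 16 Hz.
4 Hz ≤ fs/2 = 20 Hz, passes unchanged.
64 Hz mod fs = 24 Hz.
24 Hz > fs/2 = 20 Hz, folds to fs − 24 Hz = 16 Hz.
Distinct values: {4 Hz, 12 Hz, 16 Hz} → 3.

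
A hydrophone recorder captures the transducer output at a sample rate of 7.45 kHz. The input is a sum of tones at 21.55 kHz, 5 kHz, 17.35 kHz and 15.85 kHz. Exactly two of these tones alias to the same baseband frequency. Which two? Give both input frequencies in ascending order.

fs/2 = 3.725 kHz.
21.55 kHz mod fs = 6.65 kHz.
6.65 kHz > fs/2 = 3.725 kHz, folds to fs − 6.65 kHz = 0.8 kHz.
5 kHz > fs/2 = 3.725 kHz, folds to fs − 5 kHz = 2.45 kHz.
17.35 kHz mod fs = 2.45 kHz.
2.45 kHz ≤ fs/2 = 3.725 kHz, appears at 2.45 kHz.
15.85 kHz mod fs = 0.95 kHz.
0.95 kHz ≤ fs/2 = 3.725 kHz, appears at 0.95 kHz.
5 kHz and 17.35 kHz both map to 2.45 kHz.

5 kHz, 17.35 kHz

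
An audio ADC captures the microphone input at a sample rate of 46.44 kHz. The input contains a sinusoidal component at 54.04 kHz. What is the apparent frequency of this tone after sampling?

54.04 kHz mod fs = 7.6 kHz.
7.6 kHz ≤ fs/2 = 23.22 kHz, appears at 7.6 kHz.

7.6 kHz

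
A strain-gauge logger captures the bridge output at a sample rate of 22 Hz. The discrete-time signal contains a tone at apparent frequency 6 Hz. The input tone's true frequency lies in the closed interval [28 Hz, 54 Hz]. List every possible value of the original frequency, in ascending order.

28 Hz, 38 Hz, 50 Hz

Frequencies that alias to 6 Hz are k·fs ± 6 Hz for integer k ≥ 0.
k=0: 6 Hz.
k=1: 16 Hz, 28 Hz.
k=2: 38 Hz, 50 Hz.
k=3: 60 Hz, 72 Hz.
Within [28 Hz, 54 Hz]: 28 Hz, 38 Hz, 50 Hz.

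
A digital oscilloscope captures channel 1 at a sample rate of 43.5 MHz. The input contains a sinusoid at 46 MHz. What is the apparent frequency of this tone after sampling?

46 MHz mod fs = 2.5 MHz.
2.5 MHz ≤ fs/2 = 21.75 MHz, appears at 2.5 MHz.

2.5 MHz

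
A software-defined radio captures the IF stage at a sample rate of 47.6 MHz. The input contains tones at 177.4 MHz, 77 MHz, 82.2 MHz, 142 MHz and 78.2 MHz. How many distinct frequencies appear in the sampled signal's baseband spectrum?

4

fs/2 = 23.8 MHz.
177.4 MHz mod fs = 34.6 MHz.
34.6 MHz > fs/2 = 23.8 MHz, folds to fs − 34.6 MHz = 13 MHz.
77 MHz mod fs = 29.4 MHz.
29.4 MHz > fs/2 = 23.8 MHz, folds to fs − 29.4 MHz = 18.2 MHz.
82.2 MHz mod fs = 34.6 MHz.
34.6 MHz > fs/2 = 23.8 MHz, folds to fs − 34.6 MHz = 13 MHz.
142 MHz mod fs = 46.8 MHz.
46.8 MHz > fs/2 = 23.8 MHz, folds to fs − 46.8 MHz = 0.8 MHz.
78.2 MHz mod fs = 30.6 MHz.
30.6 MHz > fs/2 = 23.8 MHz, folds to fs − 30.6 MHz = 17 MHz.
Distinct values: {0.8 MHz, 13 MHz, 17 MHz, 18.2 MHz} → 4.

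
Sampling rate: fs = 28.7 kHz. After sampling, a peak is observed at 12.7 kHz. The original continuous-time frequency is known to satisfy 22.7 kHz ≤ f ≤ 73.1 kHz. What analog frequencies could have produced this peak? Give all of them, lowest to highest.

41.4 kHz, 44.7 kHz, 70.1 kHz

Frequencies that alias to 12.7 kHz are k·fs ± 12.7 kHz for integer k ≥ 0.
k=0: 12.7 kHz.
k=1: 16 kHz, 41.4 kHz.
k=2: 44.7 kHz, 70.1 kHz.
k=3: 73.4 kHz, 98.8 kHz.
Within [22.7 kHz, 73.1 kHz]: 41.4 kHz, 44.7 kHz, 70.1 kHz.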